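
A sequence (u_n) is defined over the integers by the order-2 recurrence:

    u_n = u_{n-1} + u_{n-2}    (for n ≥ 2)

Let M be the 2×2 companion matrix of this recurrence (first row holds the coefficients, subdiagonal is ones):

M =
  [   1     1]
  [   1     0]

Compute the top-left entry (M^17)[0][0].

(M^17)[0][0] is the top entry after applying M 17 times to the unit state (1, 0). Equivalently it is h_{18} for the auxiliary sequence (h_n) obeying the same recurrence with h_1 = 1 and h_i = 0 for 0 ≤ i < 1:
h_2 = 1·1 + 1·0 = 1
h_3 = 1·1 + 1·1 = 2
h_4 = 1·2 + 1·1 = 3
h_5 = 1·3 + 1·2 = 5
h_6 = 1·5 + 1·3 = 8
h_7 = 1·8 + 1·5 = 13
h_8 = 1·13 + 1·8 = 21
h_9 = 1·21 + 1·13 = 34
h_10 = 1·34 + 1·21 = 55
h_11 = 1·55 + 1·34 = 89
h_12 = 1·89 + 1·55 = 144
h_13 = 1·144 + 1·89 = 233
h_14 = 1·233 + 1·144 = 377
h_15 = 1·377 + 1·233 = 610
h_16 = 1·610 + 1·377 = 987
h_17 = 1·987 + 1·610 = 1597
h_18 = 1·1597 + 1·987 = 2584

2584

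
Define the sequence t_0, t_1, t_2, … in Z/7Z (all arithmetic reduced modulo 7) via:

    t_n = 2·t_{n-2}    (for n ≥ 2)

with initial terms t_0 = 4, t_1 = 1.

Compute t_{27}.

2

t_2 = 0·1 + 2·4 = 1
t_3 = 0·1 + 2·1 = 2
t_4 = 0·2 + 2·1 = 2
t_5 = 0·2 + 2·2 = 4
t_6 = 0·4 + 2·2 = 4
t_7 = 0·4 + 2·4 = 1
(t_6, t_7) = (4, 1) = (t_0, t_1), so the sequence has period 6.
27 ≡ 3 (mod 6), hence t_27 = t_3 = 2.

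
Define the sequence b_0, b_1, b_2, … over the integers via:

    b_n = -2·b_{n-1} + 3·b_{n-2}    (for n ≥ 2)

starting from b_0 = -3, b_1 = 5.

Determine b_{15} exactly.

b_2 = -2·5 + 3·-3 = -19
b_3 = -2·-19 + 3·5 = 53
b_4 = -2·53 + 3·-19 = -163
b_5 = -2·-163 + 3·53 = 485
b_6 = -2·485 + 3·-163 = -1459
b_7 = -2·-1459 + 3·485 = 4373
b_8 = -2·4373 + 3·-1459 = -13123
b_9 = -2·-13123 + 3·4373 = 39365
b_10 = -2·39365 + 3·-13123 = -118099
b_11 = -2·-118099 + 3·39365 = 354293
b_12 = -2·354293 + 3·-118099 = -1062883
b_13 = -2·-1062883 + 3·354293 = 3188645
b_14 = -2·3188645 + 3·-1062883 = -9565939
b_15 = -2·-9565939 + 3·3188645 = 28697813

28697813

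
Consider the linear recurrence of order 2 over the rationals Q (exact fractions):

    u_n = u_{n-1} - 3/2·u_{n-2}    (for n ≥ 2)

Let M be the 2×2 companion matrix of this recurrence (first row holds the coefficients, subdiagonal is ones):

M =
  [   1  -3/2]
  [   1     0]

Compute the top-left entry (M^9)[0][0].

(M^9)[0][0] is the top entry after applying M 9 times to the unit state (1, 0). Equivalently it is h_{10} for the auxiliary sequence (h_n) obeying the same recurrence with h_1 = 1 and h_i = 0 for 0 ≤ i < 1:
h_2 = 1·1 + -3/2·0 = 1
h_3 = 1·1 + -3/2·1 = -1/2
h_4 = 1·-1/2 + -3/2·1 = -2
h_5 = 1·-2 + -3/2·-1/2 = -5/4
h_6 = 1·-5/4 + -3/2·-2 = 7/4
h_7 = 1·7/4 + -3/2·-5/4 = 29/8
h_8 = 1·29/8 + -3/2·7/4 = 1
h_9 = 1·1 + -3/2·29/8 = -71/16
h_10 = 1·-71/16 + -3/2·1 = -95/16

-95/16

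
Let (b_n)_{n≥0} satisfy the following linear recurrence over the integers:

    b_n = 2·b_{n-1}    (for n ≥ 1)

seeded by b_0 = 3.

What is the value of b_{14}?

49152

b_1 = 2·3 = 6
b_2 = 2·6 = 12
b_3 = 2·12 = 24
b_4 = 2·24 = 48
b_5 = 2·48 = 96
b_6 = 2·96 = 192
b_7 = 2·192 = 384
b_8 = 2·384 = 768
b_9 = 2·768 = 1536
b_10 = 2·1536 = 3072
b_11 = 2·3072 = 6144
b_12 = 2·6144 = 12288
b_13 = 2·12288 = 24576
b_14 = 2·24576 = 49152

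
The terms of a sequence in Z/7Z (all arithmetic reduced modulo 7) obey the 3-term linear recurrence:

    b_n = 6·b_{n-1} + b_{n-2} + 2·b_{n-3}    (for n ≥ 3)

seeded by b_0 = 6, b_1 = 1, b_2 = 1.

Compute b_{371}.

5

b_3 = 6·1 + 1·1 + 2·6 = 5
b_4 = 6·5 + 1·1 + 2·1 = 5
b_5 = 6·5 + 1·5 + 2·1 = 2
b_6 = 6·2 + 1·5 + 2·5 = 6
b_7 = 6·6 + 1·2 + 2·5 = 6
b_8 = 6·6 + 1·6 + 2·2 = 4
Continuing the recurrence:
  b_9 = 0;  b_10 = 2;  b_11 = 6;  b_12 = 3;  b_13 = 0;  b_14 = 1
  b_15 = 5;  b_16 = 3;  b_17 = 4;  b_18 = 2;  b_19 = 1;  b_20 = 2
  b_21 = 3;  b_22 = 1;  b_23 = 6;  b_24 = 1;  b_25 = 0;  b_26 = 6
  b_27 = 3;  b_28 = 3;  b_29 = 5;  b_30 = 4;  b_31 = 0;  b_32 = 0
  b_33 = 1;  b_34 = 6;  b_35 = 2;  b_36 = 6;  b_37 = 1;  b_38 = 2
  b_39 = 4;  b_40 = 0;  b_41 = 1;  b_42 = 0;  b_43 = 1;  b_44 = 1
  b_45 = 0;  b_46 = 3;  b_47 = 6;  b_48 = 4;  b_49 = 1;  b_50 = 1
  b_51 = 1;  b_52 = 2;  b_53 = 1;  b_54 = 3;  b_55 = 2;  b_56 = 3
  b_57 = 5;  b_58 = 2;  b_59 = 2;  b_60 = 3;  b_61 = 3;  b_62 = 4
  b_63 = 5;  b_64 = 5;  b_65 = 1;  b_66 = 0;  b_67 = 4;  b_68 = 5
  b_69 = 6;  b_70 = 0;  b_71 = 2;  b_72 = 3;  b_73 = 6;  b_74 = 1
  b_75 = 4;  b_76 = 2;  b_77 = 4;  b_78 = 6;  b_79 = 2;  b_80 = 5
  b_81 = 2;  b_82 = 0;  b_83 = 5;  b_84 = 6;  b_85 = 6;  b_86 = 3
  b_87 = 1;  b_88 = 0;  b_89 = 0;  b_90 = 2;  b_91 = 5;  b_92 = 4
  b_93 = 5;  b_94 = 2;  b_95 = 4;  b_96 = 1;  b_97 = 0;  b_98 = 2
  b_99 = 0;  b_100 = 2;  b_101 = 2;  b_102 = 0;  b_103 = 6;  b_104 = 5
  b_105 = 1;  b_106 = 2;  b_107 = 2;  b_108 = 2;  b_109 = 4;  b_110 = 2
  b_111 = 6;  b_112 = 4;  b_113 = 6;  b_114 = 3;  b_115 = 4;  b_116 = 4
  b_117 = 6;  b_118 = 6;  b_119 = 1;  b_120 = 3;  b_121 = 3;  b_122 = 2
  b_123 = 0;  b_124 = 1;  b_125 = 3;  b_126 = 5;  b_127 = 0;  b_128 = 4
  b_129 = 6;  b_130 = 5;  b_131 = 2;  b_132 = 1;  b_133 = 4;  b_134 = 1
  b_135 = 5;  b_136 = 4;  b_137 = 3;  b_138 = 4;  b_139 = 0;  b_140 = 3
  b_141 = 5;  b_142 = 5;  b_143 = 6;  b_144 = 2;  b_145 = 0;  b_146 = 0
  b_147 = 4;  b_148 = 3;  b_149 = 1;  b_150 = 3;  b_151 = 4;  b_152 = 1
  b_153 = 2;  b_154 = 0;  b_155 = 4;  b_156 = 0;  b_157 = 4;  b_158 = 4
  b_159 = 0;  b_160 = 5;  b_161 = 3;  b_162 = 2;  b_163 = 4;  b_164 = 4
  b_165 = 4;  b_166 = 1;  b_167 = 4;  b_168 = 5;  b_169 = 1;  b_170 = 5
  b_171 = 6;  b_172 = 1;  b_173 = 1;  b_174 = 5;  b_175 = 5;  b_176 = 2
  b_177 = 6;  b_178 = 6;  b_179 = 4;  b_180 = 0;  b_181 = 2;  b_182 = 6
  b_183 = 3;  b_184 = 0;  b_185 = 1;  b_186 = 5;  b_187 = 3;  b_188 = 4
  b_189 = 2;  b_190 = 1;  b_191 = 2;  b_192 = 3;  b_193 = 1;  b_194 = 6
  b_195 = 1;  b_196 = 0;  b_197 = 6;  b_198 = 3;  b_199 = 3;  b_200 = 5
  b_201 = 4;  b_202 = 0;  b_203 = 0;  b_204 = 1;  b_205 = 6;  b_206 = 2
  b_207 = 6;  b_208 = 1;  b_209 = 2;  b_210 = 4;  b_211 = 0;  b_212 = 1
  b_213 = 0;  b_214 = 1;  b_215 = 1;  b_216 = 0;  b_217 = 3;  b_218 = 6
  b_219 = 4;  b_220 = 1;  b_221 = 1;  b_222 = 1;  b_223 = 2;  b_224 = 1
  b_225 = 3;  b_226 = 2;  b_227 = 3;  b_228 = 5;  b_229 = 2;  b_230 = 2
  b_231 = 3;  b_232 = 3;  b_233 = 4;  b_234 = 5;  b_235 = 5;  b_236 = 1
  b_237 = 0;  b_238 = 4;  b_239 = 5;  b_240 = 6;  b_241 = 0;  b_242 = 2
  b_243 = 3;  b_244 = 6;  b_245 = 1;  b_246 = 4;  b_247 = 2;  b_248 = 4
  b_249 = 6;  b_250 = 2;  b_251 = 5;  b_252 = 2;  b_253 = 0;  b_254 = 5
  b_255 = 6;  b_256 = 6;  b_257 = 3;  b_258 = 1;  b_259 = 0;  b_260 = 0
  b_261 = 2;  b_262 = 5;  b_263 = 4;  b_264 = 5;  b_265 = 2;  b_266 = 4
  b_267 = 1;  b_268 = 0;  b_269 = 2;  b_270 = 0;  b_271 = 2;  b_272 = 2
  b_273 = 0;  b_274 = 6;  b_275 = 5;  b_276 = 1;  b_277 = 2;  b_278 = 2
  b_279 = 2;  b_280 = 4;  b_281 = 2;  b_282 = 6;  b_283 = 4;  b_284 = 6
  b_285 = 3;  b_286 = 4;  b_287 = 4;  b_288 = 6;  b_289 = 6;  b_290 = 1
  b_291 = 3;  b_292 = 3;  b_293 = 2;  b_294 = 0;  b_295 = 1;  b_296 = 3
  b_297 = 5;  b_298 = 0;  b_299 = 4;  b_300 = 6;  b_301 = 5;  b_302 = 2
  b_303 = 1;  b_304 = 4;  b_305 = 1;  b_306 = 5;  b_307 = 4;  b_308 = 3
  b_309 = 4;  b_310 = 0;  b_311 = 3;  b_312 = 5;  b_313 = 5;  b_314 = 6
  b_315 = 2;  b_316 = 0;  b_317 = 0;  b_318 = 4;  b_319 = 3;  b_320 = 1
  b_321 = 3;  b_322 = 4;  b_323 = 1;  b_324 = 2;  b_325 = 0;  b_326 = 4
  b_327 = 0;  b_328 = 4;  b_329 = 4;  b_330 = 0;  b_331 = 5;  b_332 = 3
  b_333 = 2;  b_334 = 4;  b_335 = 4;  b_336 = 4;  b_337 = 1;  b_338 = 4
  b_339 = 5;  b_340 = 1;  b_341 = 5;  b_342 = 6;  b_343 = 1;  b_344 = 1
  b_345 = 5;  b_346 = 5;  b_347 = 2;  b_348 = 6;  b_349 = 6;  b_350 = 4
  b_351 = 0;  b_352 = 2;  b_353 = 6;  b_354 = 3;  b_355 = 0;  b_356 = 1
  b_357 = 5;  b_358 = 3;  b_359 = 4;  b_360 = 2;  b_361 = 1;  b_362 = 2
  b_363 = 3;  b_364 = 1;  b_365 = 6;  b_366 = 1;  b_367 = 0;  b_368 = 6
  b_369 = 3
b_370 = 6·3 + 1·6 + 2·0 = 3
b_371 = 6·3 + 1·3 + 2·6 = 5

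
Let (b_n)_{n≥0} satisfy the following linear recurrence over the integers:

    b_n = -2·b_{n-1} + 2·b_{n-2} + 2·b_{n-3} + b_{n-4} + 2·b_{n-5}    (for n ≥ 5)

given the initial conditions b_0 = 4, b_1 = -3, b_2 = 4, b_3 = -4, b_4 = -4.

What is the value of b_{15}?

176606

b_5 = -2·-4 + 2·-4 + 2·4 + 1·-3 + 2·4 = 13
b_6 = -2·13 + 2·-4 + 2·-4 + 1·4 + 2·-3 = -44
b_7 = -2·-44 + 2·13 + 2·-4 + 1·-4 + 2·4 = 110
b_8 = -2·110 + 2·-44 + 2·13 + 1·-4 + 2·-4 = -294
b_9 = -2·-294 + 2·110 + 2·-44 + 1·13 + 2·-4 = 725
b_10 = -2·725 + 2·-294 + 2·110 + 1·-44 + 2·13 = -1836
b_11 = -2·-1836 + 2·725 + 2·-294 + 1·110 + 2·-44 = 4556
b_12 = -2·4556 + 2·-1836 + 2·725 + 1·-294 + 2·110 = -11408
b_13 = -2·-11408 + 2·4556 + 2·-1836 + 1·725 + 2·-294 = 28393
b_14 = -2·28393 + 2·-11408 + 2·4556 + 1·-1836 + 2·725 = -70876
b_15 = -2·-70876 + 2·28393 + 2·-11408 + 1·4556 + 2·-1836 = 176606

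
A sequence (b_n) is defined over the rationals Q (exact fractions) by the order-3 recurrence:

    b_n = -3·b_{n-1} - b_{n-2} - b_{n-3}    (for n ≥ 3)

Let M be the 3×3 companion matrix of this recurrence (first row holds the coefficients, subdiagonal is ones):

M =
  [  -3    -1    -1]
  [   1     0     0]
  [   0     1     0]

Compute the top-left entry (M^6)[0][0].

468

(M^6)[0][0] is the top entry after applying M 6 times to the unit state (1, 0, 0). Equivalently it is h_{8} for the auxiliary sequence (h_n) obeying the same recurrence with h_2 = 1 and h_i = 0 for 0 ≤ i < 2:
h_3 = -3·1 + -1·0 + -1·0 = -3
h_4 = -3·-3 + -1·1 + -1·0 = 8
h_5 = -3·8 + -1·-3 + -1·1 = -22
h_6 = -3·-22 + -1·8 + -1·-3 = 61
h_7 = -3·61 + -1·-22 + -1·8 = -169
h_8 = -3·-169 + -1·61 + -1·-22 = 468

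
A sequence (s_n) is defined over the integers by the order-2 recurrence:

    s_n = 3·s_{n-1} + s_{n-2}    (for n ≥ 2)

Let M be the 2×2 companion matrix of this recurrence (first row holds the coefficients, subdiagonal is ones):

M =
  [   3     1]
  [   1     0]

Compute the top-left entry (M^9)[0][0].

(M^9)[0][0] is the top entry after applying M 9 times to the unit state (1, 0). Equivalently it is h_{10} for the auxiliary sequence (h_n) obeying the same recurrence with h_1 = 1 and h_i = 0 for 0 ≤ i < 1:
h_2 = 3·1 + 1·0 = 3
h_3 = 3·3 + 1·1 = 10
h_4 = 3·10 + 1·3 = 33
h_5 = 3·33 + 1·10 = 109
h_6 = 3·109 + 1·33 = 360
h_7 = 3·360 + 1·109 = 1189
h_8 = 3·1189 + 1·360 = 3927
h_9 = 3·3927 + 1·1189 = 12970
h_10 = 3·12970 + 1·3927 = 42837

42837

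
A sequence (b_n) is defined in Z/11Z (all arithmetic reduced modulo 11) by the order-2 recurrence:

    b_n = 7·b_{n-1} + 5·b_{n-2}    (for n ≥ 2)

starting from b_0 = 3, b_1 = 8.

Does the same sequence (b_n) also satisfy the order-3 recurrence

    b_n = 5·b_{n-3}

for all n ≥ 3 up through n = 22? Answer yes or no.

Terms b_0..b_22: 3, 8, 5, 9, 0, 1, 7, 10, 6, 4, 3, 8, 5, 9, 0, 1, 7, 10, 6, 4, 3, 8, 5
n=3: candidate gives 4, actual b_3 = 9 ✗

no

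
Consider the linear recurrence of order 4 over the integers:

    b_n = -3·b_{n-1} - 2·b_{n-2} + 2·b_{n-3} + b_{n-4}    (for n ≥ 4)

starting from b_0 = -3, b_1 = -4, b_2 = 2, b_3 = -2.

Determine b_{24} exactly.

-1754517

b_4 = -3·-2 + -2·2 + 2·-4 + 1·-3 = -9
b_5 = -3·-9 + -2·-2 + 2·2 + 1·-4 = 31
b_6 = -3·31 + -2·-9 + 2·-2 + 1·2 = -77
b_7 = -3·-77 + -2·31 + 2·-9 + 1·-2 = 149
b_8 = -3·149 + -2·-77 + 2·31 + 1·-9 = -240
b_9 = -3·-240 + -2·149 + 2·-77 + 1·31 = 299
b_10 = -3·299 + -2·-240 + 2·149 + 1·-77 = -196
b_11 = -3·-196 + -2·299 + 2·-240 + 1·149 = -341
b_12 = -3·-341 + -2·-196 + 2·299 + 1·-240 = 1773
b_13 = -3·1773 + -2·-341 + 2·-196 + 1·299 = -4730
b_14 = -3·-4730 + -2·1773 + 2·-341 + 1·-196 = 9766
b_15 = -3·9766 + -2·-4730 + 2·1773 + 1·-341 = -16633
b_16 = -3·-16633 + -2·9766 + 2·-4730 + 1·1773 = 22680
b_17 = -3·22680 + -2·-16633 + 2·9766 + 1·-4730 = -19972
b_18 = -3·-19972 + -2·22680 + 2·-16633 + 1·9766 = -8944
b_19 = -3·-8944 + -2·-19972 + 2·22680 + 1·-16633 = 95503
b_20 = -3·95503 + -2·-8944 + 2·-19972 + 1·22680 = -285885
b_21 = -3·-285885 + -2·95503 + 2·-8944 + 1·-19972 = 628789
b_22 = -3·628789 + -2·-285885 + 2·95503 + 1·-8944 = -1132535
b_23 = -3·-1132535 + -2·628789 + 2·-285885 + 1·95503 = 1663760
b_24 = -3·1663760 + -2·-1132535 + 2·628789 + 1·-285885 = -1754517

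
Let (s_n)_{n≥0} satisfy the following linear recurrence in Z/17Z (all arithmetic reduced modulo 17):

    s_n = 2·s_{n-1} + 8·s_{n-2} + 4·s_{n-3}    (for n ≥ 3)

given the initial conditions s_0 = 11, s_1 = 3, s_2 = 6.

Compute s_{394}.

1

s_3 = 2·6 + 8·3 + 4·11 = 12
s_4 = 2·12 + 8·6 + 4·3 = 16
s_5 = 2·16 + 8·12 + 4·6 = 16
s_6 = 2·16 + 8·16 + 4·12 = 4
s_7 = 2·4 + 8·16 + 4·16 = 13
s_8 = 2·13 + 8·4 + 4·16 = 3
s_9 = 2·3 + 8·13 + 4·4 = 7
s_10 = 2·7 + 8·3 + 4·13 = 5
s_11 = 2·5 + 8·7 + 4·3 = 10
s_12 = 2·10 + 8·5 + 4·7 = 3
s_13 = 2·3 + 8·10 + 4·5 = 4
s_14 = 2·4 + 8·3 + 4·10 = 4
s_15 = 2·4 + 8·4 + 4·3 = 1
s_16 = 2·1 + 8·4 + 4·4 = 16
s_17 = 2·16 + 8·1 + 4·4 = 5
s_18 = 2·5 + 8·16 + 4·1 = 6
s_19 = 2·6 + 8·5 + 4·16 = 14
s_20 = 2·14 + 8·6 + 4·5 = 11
s_21 = 2·11 + 8·14 + 4·6 = 5
s_22 = 2·5 + 8·11 + 4·14 = 1
s_23 = 2·1 + 8·5 + 4·11 = 1
s_24 = 2·1 + 8·1 + 4·5 = 13
s_25 = 2·13 + 8·1 + 4·1 = 4
s_26 = 2·4 + 8·13 + 4·1 = 14
s_27 = 2·14 + 8·4 + 4·13 = 10
s_28 = 2·10 + 8·14 + 4·4 = 12
s_29 = 2·12 + 8·10 + 4·14 = 7
s_30 = 2·7 + 8·12 + 4·10 = 14
s_31 = 2·14 + 8·7 + 4·12 = 13
s_32 = 2·13 + 8·14 + 4·7 = 13
s_33 = 2·13 + 8·13 + 4·14 = 16
s_34 = 2·16 + 8·13 + 4·13 = 1
s_35 = 2·1 + 8·16 + 4·13 = 12
s_36 = 2·12 + 8·1 + 4·16 = 11
s_37 = 2·11 + 8·12 + 4·1 = 3
s_38 = 2·3 + 8·11 + 4·12 = 6
(s_36, s_37, s_38) = (11, 3, 6) = (s_0, s_1, s_2), so the sequence has period 36.
394 ≡ 34 (mod 36), hence s_394 = s_34 = 1.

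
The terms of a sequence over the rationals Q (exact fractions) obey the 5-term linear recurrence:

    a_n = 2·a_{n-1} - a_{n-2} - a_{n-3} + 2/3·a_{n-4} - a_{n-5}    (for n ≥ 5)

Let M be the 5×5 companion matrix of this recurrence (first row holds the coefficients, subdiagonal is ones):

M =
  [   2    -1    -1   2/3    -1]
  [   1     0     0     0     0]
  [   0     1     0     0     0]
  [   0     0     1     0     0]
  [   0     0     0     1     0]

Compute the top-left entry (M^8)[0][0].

-254/9

(M^8)[0][0] is the top entry after applying M 8 times to the unit state (1, 0, 0, 0, 0). Equivalently it is h_{12} for the auxiliary sequence (h_n) obeying the same recurrence with h_4 = 1 and h_i = 0 for 0 ≤ i < 4:
h_5 = 2·1 + -1·0 + -1·0 + 2/3·0 + -1·0 = 2
h_6 = 2·2 + -1·1 + -1·0 + 2/3·0 + -1·0 = 3
h_7 = 2·3 + -1·2 + -1·1 + 2/3·0 + -1·0 = 3
h_8 = 2·3 + -1·3 + -1·2 + 2/3·1 + -1·0 = 5/3
h_9 = 2·5/3 + -1·3 + -1·3 + 2/3·2 + -1·1 = -7/3
h_10 = 2·-7/3 + -1·5/3 + -1·3 + 2/3·3 + -1·2 = -28/3
h_11 = 2·-28/3 + -1·-7/3 + -1·5/3 + 2/3·3 + -1·3 = -19
h_12 = 2·-19 + -1·-28/3 + -1·-7/3 + 2/3·5/3 + -1·3 = -254/9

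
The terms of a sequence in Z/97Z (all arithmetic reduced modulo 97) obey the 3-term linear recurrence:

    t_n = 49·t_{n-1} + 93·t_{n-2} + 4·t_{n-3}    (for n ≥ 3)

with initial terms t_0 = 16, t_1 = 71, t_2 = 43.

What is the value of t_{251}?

t_3 = 49·43 + 93·71 + 4·16 = 44
t_4 = 49·44 + 93·43 + 4·71 = 37
t_5 = 49·37 + 93·44 + 4·43 = 63
t_6 = 49·63 + 93·37 + 4·44 = 11
t_7 = 49·11 + 93·63 + 4·37 = 47
t_8 = 49·47 + 93·11 + 4·63 = 86
Continuing the recurrence:
  t_9 = 93;  t_10 = 36;  t_11 = 87;  t_12 = 29;  t_13 = 53;  t_14 = 16
  t_15 = 9;  t_16 = 7;  t_17 = 80;  t_18 = 48;  t_19 = 23;  t_20 = 91
  t_21 = 0;  t_22 = 19;  t_23 = 34;  t_24 = 38;  t_25 = 56;  t_26 = 12
  t_27 = 31;  t_28 = 46;  t_29 = 44;  t_30 = 59;  t_31 = 86;  t_32 = 80
  t_33 = 29;  t_34 = 87;  t_35 = 5;  t_36 = 13;  t_37 = 92;  t_38 = 14
  t_39 = 79;  t_40 = 12;  t_41 = 37;  t_42 = 44;  t_43 = 19;  t_44 = 30
  t_45 = 18;  t_46 = 62;  t_47 = 79;  t_48 = 9;  t_49 = 82;  t_50 = 30
  t_51 = 14;  t_52 = 21;  t_53 = 26;  t_54 = 82;  t_55 = 21;  t_56 = 29
  t_57 = 16;  t_58 = 73;  t_59 = 40;  t_60 = 83;  t_61 = 28;  t_62 = 36
  t_63 = 44;  t_64 = 87;  t_65 = 60;  t_66 = 52;  t_67 = 37;  t_68 = 2
  t_69 = 61;  t_70 = 25;  t_71 = 19;  t_72 = 8;  t_73 = 28;  t_74 = 58
  t_75 = 46;  t_76 = 0;  t_77 = 48;  t_78 = 14;  t_79 = 9;  t_80 = 92
  t_81 = 66;  t_82 = 89;  t_83 = 3;  t_84 = 55;  t_85 = 32;  t_86 = 2
  t_87 = 93;  t_88 = 21;  t_89 = 83;  t_90 = 87;  t_91 = 38;  t_92 = 3
  t_93 = 52;  t_94 = 69;  t_95 = 81;  t_96 = 21;  t_97 = 11;  t_98 = 3
  t_99 = 90;  t_100 = 77;  t_101 = 30;  t_102 = 67;  t_103 = 76;  t_104 = 84
  t_105 = 6;  t_106 = 68;  t_107 = 55;  t_108 = 22;  t_109 = 63;  t_110 = 18
  t_111 = 39;  t_112 = 54;  t_113 = 40;  t_114 = 57;  t_115 = 36;  t_116 = 47
  t_117 = 59;  t_118 = 34;  t_119 = 66;  t_120 = 36;  t_121 = 84;  t_122 = 65
  t_123 = 83;  t_124 = 69;  t_125 = 11;  t_126 = 13;  t_127 = 93;  t_128 = 87
  t_129 = 63;  t_130 = 7;  t_131 = 51;  t_132 = 7;  t_133 = 70;  t_134 = 17
  t_135 = 96;  t_136 = 66;  t_137 = 8;  t_138 = 27;  t_139 = 3;  t_140 = 71
  t_141 = 83;  t_142 = 12;  t_143 = 55;  t_144 = 69;  t_145 = 8;  t_146 = 45
  t_147 = 24;  t_148 = 58;  t_149 = 16;  t_150 = 66;  t_151 = 7;  t_152 = 46
  t_153 = 65;  t_154 = 22;  t_155 = 32;  t_156 = 91;  t_157 = 54;  t_158 = 82
  t_159 = 92;  t_160 = 31;  t_161 = 24;  t_162 = 62;  t_163 = 59;  t_164 = 23
  t_165 = 72;  t_166 = 83;  t_167 = 88;  t_168 = 0;  t_169 = 77;  t_170 = 51
  t_171 = 57;  t_172 = 84;  t_173 = 18;  t_174 = 95;  t_175 = 69;  t_176 = 66
  t_177 = 40;  t_178 = 32;  t_179 = 23;  t_180 = 92;  t_181 = 82;  t_182 = 56
  t_183 = 68;  t_184 = 41;  t_185 = 21;  t_186 = 70;  t_187 = 18;  t_188 = 7
  t_189 = 66;  t_190 = 77;  t_191 = 45;  t_192 = 27;  t_193 = 93;  t_194 = 70
  t_195 = 62;  t_196 = 26;  t_197 = 45;  t_198 = 21;  t_199 = 80;  t_200 = 39
  t_201 = 26;  t_202 = 80;  t_203 = 92;  t_204 = 24;  t_205 = 61;  t_206 = 60
  t_207 = 76;  t_208 = 42;  t_209 = 54;  t_210 = 66;  t_211 = 82;  t_212 = 90
  t_213 = 78;  t_214 = 7;  t_215 = 3;  t_216 = 43;  t_217 = 86;  t_218 = 77
  t_219 = 12;  t_220 = 42;  t_221 = 87;  t_222 = 69;  t_223 = 0;  t_224 = 72
  t_225 = 21;  t_226 = 62;  t_227 = 41;  t_228 = 2;  t_229 = 85;  t_230 = 53
  t_231 = 34;  t_232 = 48;  t_233 = 3;  t_234 = 91;  t_235 = 80;  t_236 = 76
  t_237 = 82;  t_238 = 57;  t_239 = 53;  t_240 = 78;  t_241 = 55;  t_242 = 73
  t_243 = 80;  t_244 = 65;  t_245 = 53;  t_246 = 38;  t_247 = 67;  t_248 = 45
  t_249 = 52
t_250 = 49·52 + 93·45 + 4·67 = 17
t_251 = 49·17 + 93·52 + 4·45 = 29

29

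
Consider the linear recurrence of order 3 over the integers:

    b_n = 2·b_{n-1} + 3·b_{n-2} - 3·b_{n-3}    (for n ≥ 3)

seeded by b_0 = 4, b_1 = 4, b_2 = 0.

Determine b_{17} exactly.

-4386048

b_3 = 2·0 + 3·4 + -3·4 = 0
b_4 = 2·0 + 3·0 + -3·4 = -12
b_5 = 2·-12 + 3·0 + -3·0 = -24
b_6 = 2·-24 + 3·-12 + -3·0 = -84
b_7 = 2·-84 + 3·-24 + -3·-12 = -204
b_8 = 2·-204 + 3·-84 + -3·-24 = -588
b_9 = 2·-588 + 3·-204 + -3·-84 = -1536
b_10 = 2·-1536 + 3·-588 + -3·-204 = -4224
b_11 = 2·-4224 + 3·-1536 + -3·-588 = -11292
b_12 = 2·-11292 + 3·-4224 + -3·-1536 = -30648
b_13 = 2·-30648 + 3·-11292 + -3·-4224 = -82500
b_14 = 2·-82500 + 3·-30648 + -3·-11292 = -223068
b_15 = 2·-223068 + 3·-82500 + -3·-30648 = -601692
b_16 = 2·-601692 + 3·-223068 + -3·-82500 = -1625088
b_17 = 2·-1625088 + 3·-601692 + -3·-223068 = -4386048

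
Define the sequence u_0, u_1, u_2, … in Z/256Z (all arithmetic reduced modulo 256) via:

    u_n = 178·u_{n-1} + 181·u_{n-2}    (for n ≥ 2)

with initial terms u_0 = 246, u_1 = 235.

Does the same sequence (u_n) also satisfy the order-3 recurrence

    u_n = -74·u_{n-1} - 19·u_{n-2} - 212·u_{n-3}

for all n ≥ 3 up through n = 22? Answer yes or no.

yes

Terms u_0..u_22: 246, 235, 84, 143, 210, 31, 8, 123, 46, 243, 124, 7, 138, 231, 48, 179, 102, 123, 164, 255, 66, 47, 88
n=3: candidate gives 143, actual u_3 = 143 ✓
n=4: candidate gives 210, actual u_4 = 210 ✓
n=5: candidate gives 31, actual u_5 = 31 ✓
n=6: candidate gives 8, actual u_6 = 8 ✓
n=7: candidate gives 123, actual u_7 = 123 ✓
n=8: candidate gives 46, actual u_8 = 46 ✓
n=9: candidate gives 243, actual u_9 = 243 ✓
n=10: candidate gives 124, actual u_10 = 124 ✓
n=11: candidate gives 7, actual u_11 = 7 ✓
n=12: candidate gives 138, actual u_12 = 138 ✓
n=13: candidate gives 231, actual u_13 = 231 ✓
n=14: candidate gives 48, actual u_14 = 48 ✓
n=15: candidate gives 179, actual u_15 = 179 ✓
n=16: candidate gives 102, actual u_16 = 102 ✓
n=17: candidate gives 123, actual u_17 = 123 ✓
n=18: candidate gives 164, actual u_18 = 164 ✓
n=19: candidate gives 255, actual u_19 = 255 ✓
n=20: candidate gives 66, actual u_20 = 66 ✓
n=21: candidate gives 47, actual u_21 = 47 ✓
n=22: candidate gives 88, actual u_22 = 88 ✓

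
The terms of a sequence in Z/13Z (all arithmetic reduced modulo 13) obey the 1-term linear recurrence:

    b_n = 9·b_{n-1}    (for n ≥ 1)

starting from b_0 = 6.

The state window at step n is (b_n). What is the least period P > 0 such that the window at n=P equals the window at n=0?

n=0: window = (6)
n=1: window = (2)
n=2: window = (5)
n=3: window = (6)
window at n=3 equals window at n=0 → period = 3

3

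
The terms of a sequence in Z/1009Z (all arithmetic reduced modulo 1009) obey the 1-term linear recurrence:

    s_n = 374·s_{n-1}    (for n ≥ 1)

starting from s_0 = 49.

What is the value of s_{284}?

796

s_1 = 374·49 = 164
s_2 = 374·164 = 796
s_3 = 374·796 = 49
(s_3) = (49) = (s_0), so the sequence has period 3.
284 ≡ 2 (mod 3), hence s_284 = s_2 = 796.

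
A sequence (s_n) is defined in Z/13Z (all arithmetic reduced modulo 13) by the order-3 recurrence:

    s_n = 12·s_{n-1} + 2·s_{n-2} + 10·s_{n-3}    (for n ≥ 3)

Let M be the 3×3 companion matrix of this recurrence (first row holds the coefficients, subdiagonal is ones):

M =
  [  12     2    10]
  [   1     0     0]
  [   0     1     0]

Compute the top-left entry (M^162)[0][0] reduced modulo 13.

0

(M^162)[0][0] is the top entry after applying M 162 times to the unit state (1, 0, 0). Equivalently it is h_{164} for the auxiliary sequence (h_n) obeying the same recurrence with h_2 = 1 and h_i = 0 for 0 ≤ i < 2:
h_3 = 12·1 + 2·0 + 10·0 = 12
h_4 = 12·12 + 2·1 + 10·0 = 3
h_5 = 12·3 + 2·12 + 10·1 = 5
h_6 = 12·5 + 2·3 + 10·12 = 4
h_7 = 12·4 + 2·5 + 10·3 = 10
h_8 = 12·10 + 2·4 + 10·5 = 9
Continuing the recurrence:
  h_9 = 12;  h_10 = 2;  h_11 = 8;  h_12 = 12;  h_13 = 11;  h_14 = 2
  h_15 = 10;  h_16 = 0;  h_17 = 1;  h_18 = 8;  h_19 = 7;  h_20 = 6
  h_21 = 10;  h_22 = 7;  h_23 = 8;  h_24 = 2;  h_25 = 6;  h_26 = 0
  h_27 = 6;  h_28 = 2;  h_29 = 10;  h_30 = 2;  h_31 = 12;  h_32 = 1
  h_33 = 4;  h_34 = 1;  h_35 = 4;  h_36 = 12;  h_37 = 6;  h_38 = 6
  h_39 = 9;  h_40 = 11;  h_41 = 2;  h_42 = 6;  h_43 = 4;  h_44 = 2
  h_45 = 1;  h_46 = 4;  h_47 = 5;  h_48 = 0;  h_49 = 11;  h_50 = 0
  h_51 = 9;  h_52 = 10;  h_53 = 8;  h_54 = 11;  h_55 = 1;  h_56 = 10
  h_57 = 11;  h_58 = 6;  h_59 = 12;  h_60 = 6;  h_61 = 0;  h_62 = 2
  h_63 = 6;  h_64 = 11;  h_65 = 8;  h_66 = 9;  h_67 = 0;  h_68 = 7
  h_69 = 5;  h_70 = 9;  h_71 = 6;  h_72 = 10;  h_73 = 1;  h_74 = 1
  h_75 = 10;  h_76 = 2;  h_77 = 2;  h_78 = 11;  h_79 = 0;  h_80 = 3
  h_81 = 3;  h_82 = 3;  h_83 = 7;  h_84 = 3;  h_85 = 2;  h_86 = 9
  h_87 = 12;  h_88 = 0;  h_89 = 10;  h_90 = 6;  h_91 = 1;  h_92 = 7
  h_93 = 3;  h_94 = 8;  h_95 = 3;  h_96 = 4;  h_97 = 4;  h_98 = 8
  h_99 = 1;  h_100 = 3;  h_101 = 1;  h_102 = 2;  h_103 = 4;  h_104 = 10
  h_105 = 5;  h_106 = 3;  h_107 = 3;  h_108 = 1;  h_109 = 9;  h_110 = 10
  h_111 = 5;  h_112 = 1;  h_113 = 5;  h_114 = 8;  h_115 = 12;  h_116 = 2
  h_117 = 11;  h_118 = 9;  h_119 = 7;  h_120 = 4;  h_121 = 9;  h_122 = 4
  h_123 = 2;  h_124 = 5;  h_125 = 0;  h_126 = 4;  h_127 = 7;  h_128 = 1
  h_129 = 1;  h_130 = 6;  h_131 = 6;  h_132 = 3;  h_133 = 4;  h_134 = 10
  h_135 = 2;  h_136 = 6;  h_137 = 7;  h_138 = 12;  h_139 = 10;  h_140 = 6
  h_141 = 4;  h_142 = 4;  h_143 = 12;  h_144 = 10;  h_145 = 2;  h_146 = 8
  h_147 = 5;  h_148 = 5;  h_149 = 7;  h_150 = 1;  h_151 = 11;  h_152 = 9
  h_153 = 10;  h_154 = 1;  h_155 = 5;  h_156 = 6;  h_157 = 1;  h_158 = 9
  h_159 = 1;  h_160 = 1;  h_161 = 0;  h_162 = 12
h_163 = 12·12 + 2·0 + 10·1 = 11
h_164 = 12·11 + 2·12 + 10·0 = 0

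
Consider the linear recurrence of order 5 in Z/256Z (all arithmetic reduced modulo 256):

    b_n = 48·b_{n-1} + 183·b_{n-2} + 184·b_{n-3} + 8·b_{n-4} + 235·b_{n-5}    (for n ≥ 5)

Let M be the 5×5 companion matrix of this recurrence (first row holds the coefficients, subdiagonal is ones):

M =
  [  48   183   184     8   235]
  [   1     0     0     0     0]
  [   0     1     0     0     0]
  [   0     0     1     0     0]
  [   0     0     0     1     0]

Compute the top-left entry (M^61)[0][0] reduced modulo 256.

240

(M^61)[0][0] is the top entry after applying M 61 times to the unit state (1, 0, 0, 0, 0). Equivalently it is h_{65} for the auxiliary sequence (h_n) obeying the same recurrence with h_4 = 1 and h_i = 0 for 0 ≤ i < 4:
h_5 = 48·1 + 183·0 + 184·0 + 8·0 + 235·0 = 48
h_6 = 48·48 + 183·1 + 184·0 + 8·0 + 235·0 = 183
h_7 = 48·183 + 183·48 + 184·1 + 8·0 + 235·0 = 88
h_8 = 48·88 + 183·183 + 184·48 + 8·1 + 235·0 = 217
h_9 = 48·217 + 183·88 + 184·183 + 8·48 + 235·1 = 139
h_10 = 48·139 + 183·217 + 184·88 + 8·183 + 235·48 = 55
h_11 = 48·55 + 183·139 + 184·217 + 8·88 + 235·183 = 98
h_12 = 48·98 + 183·55 + 184·139 + 8·217 + 235·88 = 41
h_13 = 48·41 + 183·98 + 184·55 + 8·139 + 235·217 = 209
h_14 = 48·209 + 183·41 + 184·98 + 8·55 + 235·139 = 64
h_15 = 48·64 + 183·209 + 184·41 + 8·98 + 235·55 = 108
h_16 = 48·108 + 183·64 + 184·209 + 8·41 + 235·98 = 118
h_17 = 48·118 + 183·108 + 184·64 + 8·209 + 235·41 = 127
h_18 = 48·127 + 183·118 + 184·108 + 8·64 + 235·209 = 165
h_19 = 48·165 + 183·127 + 184·118 + 8·108 + 235·64 = 169
h_20 = 48·169 + 183·165 + 184·127 + 8·118 + 235·108 = 191
h_21 = 48·191 + 183·169 + 184·165 + 8·127 + 235·118 = 129
h_22 = 48·129 + 183·191 + 184·169 + 8·165 + 235·127 = 238
h_23 = 48·238 + 183·129 + 184·191 + 8·169 + 235·165 = 222
h_24 = 48·222 + 183·238 + 184·129 + 8·191 + 235·169 = 149
h_25 = 48·149 + 183·222 + 184·238 + 8·129 + 235·191 = 15
h_26 = 48·15 + 183·149 + 184·222 + 8·238 + 235·129 = 190
h_27 = 48·190 + 183·15 + 184·149 + 8·222 + 235·238 = 219
h_28 = 48·219 + 183·190 + 184·15 + 8·149 + 235·222 = 28
h_29 = 48·28 + 183·219 + 184·190 + 8·15 + 235·149 = 156
h_30 = 48·156 + 183·28 + 184·219 + 8·190 + 235·15 = 97
h_31 = 48·97 + 183·156 + 184·28 + 8·219 + 235·190 = 22
h_32 = 48·22 + 183·97 + 184·156 + 8·28 + 235·219 = 128
h_33 = 48·128 + 183·22 + 184·97 + 8·156 + 235·28 = 6
h_34 = 48·6 + 183·128 + 184·22 + 8·97 + 235·156 = 172
h_35 = 48·172 + 183·6 + 184·128 + 8·22 + 235·97 = 69
h_36 = 48·69 + 183·172 + 184·6 + 8·128 + 235·22 = 102
h_37 = 48·102 + 183·69 + 184·172 + 8·6 + 235·128 = 195
h_38 = 48·195 + 183·102 + 184·69 + 8·172 + 235·6 = 244
h_39 = 48·244 + 183·195 + 184·102 + 8·69 + 235·172 = 129
h_40 = 48·129 + 183·244 + 184·195 + 8·102 + 235·69 = 75
h_41 = 48·75 + 183·129 + 184·244 + 8·195 + 235·102 = 97
h_42 = 48·97 + 183·75 + 184·129 + 8·244 + 235·195 = 38
h_43 = 48·38 + 183·97 + 184·75 + 8·129 + 235·244 = 99
h_44 = 48·99 + 183·38 + 184·97 + 8·75 + 235·129 = 53
h_45 = 48·53 + 183·99 + 184·38 + 8·97 + 235·75 = 230
h_46 = 48·230 + 183·53 + 184·99 + 8·38 + 235·97 = 102
h_47 = 48·102 + 183·230 + 184·53 + 8·99 + 235·38 = 156
h_48 = 48·156 + 183·102 + 184·230 + 8·53 + 235·99 = 3
h_49 = 48·3 + 183·156 + 184·102 + 8·230 + 235·53 = 59
h_50 = 48·59 + 183·3 + 184·156 + 8·102 + 235·230 = 167
h_51 = 48·167 + 183·59 + 184·3 + 8·156 + 235·102 = 39
h_52 = 48·39 + 183·167 + 184·59 + 8·3 + 235·156 = 101
h_53 = 48·101 + 183·39 + 184·167 + 8·59 + 235·3 = 114
h_54 = 48·114 + 183·101 + 184·39 + 8·167 + 235·59 = 252
h_55 = 48·252 + 183·114 + 184·101 + 8·39 + 235·167 = 219
h_56 = 48·219 + 183·252 + 184·114 + 8·101 + 235·39 = 25
h_57 = 48·25 + 183·219 + 184·252 + 8·114 + 235·101 = 164
h_58 = 48·164 + 183·25 + 184·219 + 8·252 + 235·114 = 141
h_59 = 48·141 + 183·164 + 184·25 + 8·219 + 235·252 = 208
h_60 = 48·208 + 183·141 + 184·164 + 8·25 + 235·219 = 124
h_61 = 48·124 + 183·208 + 184·141 + 8·164 + 235·25 = 91
h_62 = 48·91 + 183·124 + 184·208 + 8·141 + 235·164 = 40
h_63 = 48·40 + 183·91 + 184·124 + 8·208 + 235·141 = 156
h_64 = 48·156 + 183·40 + 184·91 + 8·124 + 235·208 = 16
h_65 = 48·16 + 183·156 + 184·40 + 8·91 + 235·124 = 240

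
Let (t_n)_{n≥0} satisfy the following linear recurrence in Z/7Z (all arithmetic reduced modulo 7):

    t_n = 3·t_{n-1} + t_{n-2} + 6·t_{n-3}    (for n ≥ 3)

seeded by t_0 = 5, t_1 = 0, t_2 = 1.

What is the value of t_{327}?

t_3 = 3·1 + 1·0 + 6·5 = 5
t_4 = 3·5 + 1·1 + 6·0 = 2
t_5 = 3·2 + 1·5 + 6·1 = 3
t_6 = 3·3 + 1·2 + 6·5 = 6
t_7 = 3·6 + 1·3 + 6·2 = 5
t_8 = 3·5 + 1·6 + 6·3 = 4
t_9 = 3·4 + 1·5 + 6·6 = 4
t_10 = 3·4 + 1·4 + 6·5 = 4
t_11 = 3·4 + 1·4 + 6·4 = 5
t_12 = 3·5 + 1·4 + 6·4 = 1
t_13 = 3·1 + 1·5 + 6·4 = 4
t_14 = 3·4 + 1·1 + 6·5 = 1
t_15 = 3·1 + 1·4 + 6·1 = 6
t_16 = 3·6 + 1·1 + 6·4 = 1
t_17 = 3·1 + 1·6 + 6·1 = 1
t_18 = 3·1 + 1·1 + 6·6 = 5
t_19 = 3·5 + 1·1 + 6·1 = 1
t_20 = 3·1 + 1·5 + 6·1 = 0
t_21 = 3·0 + 1·1 + 6·5 = 3
t_22 = 3·3 + 1·0 + 6·1 = 1
t_23 = 3·1 + 1·3 + 6·0 = 6
t_24 = 3·6 + 1·1 + 6·3 = 2
t_25 = 3·2 + 1·6 + 6·1 = 4
t_26 = 3·4 + 1·2 + 6·6 = 1
t_27 = 3·1 + 1·4 + 6·2 = 5
t_28 = 3·5 + 1·1 + 6·4 = 5
t_29 = 3·5 + 1·5 + 6·1 = 5
t_30 = 3·5 + 1·5 + 6·5 = 1
t_31 = 3·1 + 1·5 + 6·5 = 3
t_32 = 3·3 + 1·1 + 6·5 = 5
t_33 = 3·5 + 1·3 + 6·1 = 3
t_34 = 3·3 + 1·5 + 6·3 = 4
t_35 = 3·4 + 1·3 + 6·5 = 3
t_36 = 3·3 + 1·4 + 6·3 = 3
t_37 = 3·3 + 1·3 + 6·4 = 1
t_38 = 3·1 + 1·3 + 6·3 = 3
t_39 = 3·3 + 1·1 + 6·3 = 0
t_40 = 3·0 + 1·3 + 6·1 = 2
t_41 = 3·2 + 1·0 + 6·3 = 3
t_42 = 3·3 + 1·2 + 6·0 = 4
t_43 = 3·4 + 1·3 + 6·2 = 6
t_44 = 3·6 + 1·4 + 6·3 = 5
t_45 = 3·5 + 1·6 + 6·4 = 3
t_46 = 3·3 + 1·5 + 6·6 = 1
t_47 = 3·1 + 1·3 + 6·5 = 1
t_48 = 3·1 + 1·1 + 6·3 = 1
t_49 = 3·1 + 1·1 + 6·1 = 3
t_50 = 3·3 + 1·1 + 6·1 = 2
t_51 = 3·2 + 1·3 + 6·1 = 1
t_52 = 3·1 + 1·2 + 6·3 = 2
t_53 = 3·2 + 1·1 + 6·2 = 5
t_54 = 3·5 + 1·2 + 6·1 = 2
t_55 = 3·2 + 1·5 + 6·2 = 2
t_56 = 3·2 + 1·2 + 6·5 = 3
t_57 = 3·3 + 1·2 + 6·2 = 2
t_58 = 3·2 + 1·3 + 6·2 = 0
t_59 = 3·0 + 1·2 + 6·3 = 6
t_60 = 3·6 + 1·0 + 6·2 = 2
t_61 = 3·2 + 1·6 + 6·0 = 5
t_62 = 3·5 + 1·2 + 6·6 = 4
t_63 = 3·4 + 1·5 + 6·2 = 1
t_64 = 3·1 + 1·4 + 6·5 = 2
t_65 = 3·2 + 1·1 + 6·4 = 3
t_66 = 3·3 + 1·2 + 6·1 = 3
t_67 = 3·3 + 1·3 + 6·2 = 3
t_68 = 3·3 + 1·3 + 6·3 = 2
t_69 = 3·2 + 1·3 + 6·3 = 6
t_70 = 3·6 + 1·2 + 6·3 = 3
t_71 = 3·3 + 1·6 + 6·2 = 6
t_72 = 3·6 + 1·3 + 6·6 = 1
t_73 = 3·1 + 1·6 + 6·3 = 6
t_74 = 3·6 + 1·1 + 6·6 = 6
t_75 = 3·6 + 1·6 + 6·1 = 2
t_76 = 3·2 + 1·6 + 6·6 = 6
t_77 = 3·6 + 1·2 + 6·6 = 0
t_78 = 3·0 + 1·6 + 6·2 = 4
t_79 = 3·4 + 1·0 + 6·6 = 6
t_80 = 3·6 + 1·4 + 6·0 = 1
t_81 = 3·1 + 1·6 + 6·4 = 5
t_82 = 3·5 + 1·1 + 6·6 = 3
t_83 = 3·3 + 1·5 + 6·1 = 6
t_84 = 3·6 + 1·3 + 6·5 = 2
t_85 = 3·2 + 1·6 + 6·3 = 2
t_86 = 3·2 + 1·2 + 6·6 = 2
t_87 = 3·2 + 1·2 + 6·2 = 6
t_88 = 3·6 + 1·2 + 6·2 = 4
t_89 = 3·4 + 1·6 + 6·2 = 2
t_90 = 3·2 + 1·4 + 6·6 = 4
t_91 = 3·4 + 1·2 + 6·4 = 3
t_92 = 3·3 + 1·4 + 6·2 = 4
t_93 = 3·4 + 1·3 + 6·4 = 4
t_94 = 3·4 + 1·4 + 6·3 = 6
t_95 = 3·6 + 1·4 + 6·4 = 4
t_96 = 3·4 + 1·6 + 6·4 = 0
t_97 = 3·0 + 1·4 + 6·6 = 5
t_98 = 3·5 + 1·0 + 6·4 = 4
t_99 = 3·4 + 1·5 + 6·0 = 3
t_100 = 3·3 + 1·4 + 6·5 = 1
t_101 = 3·1 + 1·3 + 6·4 = 2
t_102 = 3·2 + 1·1 + 6·3 = 4
t_103 = 3·4 + 1·2 + 6·1 = 6
t_104 = 3·6 + 1·4 + 6·2 = 6
t_105 = 3·6 + 1·6 + 6·4 = 6
t_106 = 3·6 + 1·6 + 6·6 = 4
t_107 = 3·4 + 1·6 + 6·6 = 5
t_108 = 3·5 + 1·4 + 6·6 = 6
t_109 = 3·6 + 1·5 + 6·4 = 5
t_110 = 3·5 + 1·6 + 6·5 = 2
t_111 = 3·2 + 1·5 + 6·6 = 5
t_112 = 3·5 + 1·2 + 6·5 = 5
t_113 = 3·5 + 1·5 + 6·2 = 4
t_114 = 3·4 + 1·5 + 6·5 = 5
t_115 = 3·5 + 1·4 + 6·5 = 0
t_116 = 3·0 + 1·5 + 6·4 = 1
(t_114, t_115, t_116) = (5, 0, 1) = (t_0, t_1, t_2), so the sequence has period 114.
327 ≡ 99 (mod 114), hence t_327 = t_99 = 3.

3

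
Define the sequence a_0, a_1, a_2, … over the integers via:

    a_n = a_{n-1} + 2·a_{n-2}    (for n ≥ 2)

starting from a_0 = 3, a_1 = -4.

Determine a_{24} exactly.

-5592402

a_2 = 1·-4 + 2·3 = 2
a_3 = 1·2 + 2·-4 = -6
a_4 = 1·-6 + 2·2 = -2
a_5 = 1·-2 + 2·-6 = -14
a_6 = 1·-14 + 2·-2 = -18
a_7 = 1·-18 + 2·-14 = -46
a_8 = 1·-46 + 2·-18 = -82
a_9 = 1·-82 + 2·-46 = -174
a_10 = 1·-174 + 2·-82 = -338
a_11 = 1·-338 + 2·-174 = -686
a_12 = 1·-686 + 2·-338 = -1362
a_13 = 1·-1362 + 2·-686 = -2734
a_14 = 1·-2734 + 2·-1362 = -5458
a_15 = 1·-5458 + 2·-2734 = -10926
a_16 = 1·-10926 + 2·-5458 = -21842
a_17 = 1·-21842 + 2·-10926 = -43694
a_18 = 1·-43694 + 2·-21842 = -87378
a_19 = 1·-87378 + 2·-43694 = -174766
a_20 = 1·-174766 + 2·-87378 = -349522
a_21 = 1·-349522 + 2·-174766 = -699054
a_22 = 1·-699054 + 2·-349522 = -1398098
a_23 = 1·-1398098 + 2·-699054 = -2796206
a_24 = 1·-2796206 + 2·-1398098 = -5592402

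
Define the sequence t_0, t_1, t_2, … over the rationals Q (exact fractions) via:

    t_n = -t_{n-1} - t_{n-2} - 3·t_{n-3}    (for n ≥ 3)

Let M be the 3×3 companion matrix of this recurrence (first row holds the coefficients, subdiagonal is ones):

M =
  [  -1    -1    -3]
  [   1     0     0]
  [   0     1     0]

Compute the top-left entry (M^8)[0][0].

(M^8)[0][0] is the top entry after applying M 8 times to the unit state (1, 0, 0). Equivalently it is h_{10} for the auxiliary sequence (h_n) obeying the same recurrence with h_2 = 1 and h_i = 0 for 0 ≤ i < 2:
h_3 = -1·1 + -1·0 + -3·0 = -1
h_4 = -1·-1 + -1·1 + -3·0 = 0
h_5 = -1·0 + -1·-1 + -3·1 = -2
h_6 = -1·-2 + -1·0 + -3·-1 = 5
h_7 = -1·5 + -1·-2 + -3·0 = -3
h_8 = -1·-3 + -1·5 + -3·-2 = 4
h_9 = -1·4 + -1·-3 + -3·5 = -16
h_10 = -1·-16 + -1·4 + -3·-3 = 21

21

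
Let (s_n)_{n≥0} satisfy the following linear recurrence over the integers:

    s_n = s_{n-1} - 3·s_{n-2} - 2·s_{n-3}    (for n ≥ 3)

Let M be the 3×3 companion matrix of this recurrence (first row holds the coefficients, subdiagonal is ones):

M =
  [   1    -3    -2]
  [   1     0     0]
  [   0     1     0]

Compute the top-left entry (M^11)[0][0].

1478

(M^11)[0][0] is the top entry after applying M 11 times to the unit state (1, 0, 0). Equivalently it is h_{13} for the auxiliary sequence (h_n) obeying the same recurrence with h_2 = 1 and h_i = 0 for 0 ≤ i < 2:
h_3 = 1·1 + -3·0 + -2·0 = 1
h_4 = 1·1 + -3·1 + -2·0 = -2
h_5 = 1·-2 + -3·1 + -2·1 = -7
h_6 = 1·-7 + -3·-2 + -2·1 = -3
h_7 = 1·-3 + -3·-7 + -2·-2 = 22
h_8 = 1·22 + -3·-3 + -2·-7 = 45
h_9 = 1·45 + -3·22 + -2·-3 = -15
h_10 = 1·-15 + -3·45 + -2·22 = -194
h_11 = 1·-194 + -3·-15 + -2·45 = -239
h_12 = 1·-239 + -3·-194 + -2·-15 = 373
h_13 = 1·373 + -3·-239 + -2·-194 = 1478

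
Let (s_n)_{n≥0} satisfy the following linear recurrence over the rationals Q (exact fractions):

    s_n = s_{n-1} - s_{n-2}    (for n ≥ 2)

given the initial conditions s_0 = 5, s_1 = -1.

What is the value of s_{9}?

-5

s_2 = 1·-1 + -1·5 = -6
s_3 = 1·-6 + -1·-1 = -5
s_4 = 1·-5 + -1·-6 = 1
s_5 = 1·1 + -1·-5 = 6
s_6 = 1·6 + -1·1 = 5
s_7 = 1·5 + -1·6 = -1
s_8 = 1·-1 + -1·5 = -6
s_9 = 1·-6 + -1·-1 = -5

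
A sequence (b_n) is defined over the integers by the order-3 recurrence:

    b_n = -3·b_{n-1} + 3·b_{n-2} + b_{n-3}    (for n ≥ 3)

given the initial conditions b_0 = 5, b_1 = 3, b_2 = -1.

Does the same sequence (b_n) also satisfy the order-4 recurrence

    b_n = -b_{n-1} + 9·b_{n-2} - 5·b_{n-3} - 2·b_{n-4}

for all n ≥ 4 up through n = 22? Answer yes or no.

Terms b_0..b_22: 5, 3, -1, 17, -51, 203, -745, 2793, -10411, 38867, -145041, 541313, -2020195, 7539483, -28137721, 105011417, -391907931, 1462620323, -5458573345, 20371673073, -76028118931, 283740802667, -1058935091721
n=4: candidate gives -51, actual b_4 = -51 ✓
n=5: candidate gives 203, actual b_5 = 203 ✓
n=6: candidate gives -745, actual b_6 = -745 ✓
n=7: candidate gives 2793, actual b_7 = 2793 ✓
n=8: candidate gives -10411, actual b_8 = -10411 ✓
n=9: candidate gives 38867, actual b_9 = 38867 ✓
n=10: candidate gives -145041, actual b_10 = -145041 ✓
n=11: candidate gives 541313, actual b_11 = 541313 ✓
n=12: candidate gives -2020195, actual b_12 = -2020195 ✓
n=13: candidate gives 7539483, actual b_13 = 7539483 ✓
n=14: candidate gives -28137721, actual b_14 = -28137721 ✓
n=15: candidate gives 105011417, actual b_15 = 105011417 ✓
n=16: candidate gives -391907931, actual b_16 = -391907931 ✓
n=17: candidate gives 1462620323, actual b_17 = 1462620323 ✓
n=18: candidate gives -5458573345, actual b_18 = -5458573345 ✓
n=19: candidate gives 20371673073, actual b_19 = 20371673073 ✓
n=20: candidate gives -76028118931, actual b_20 = -76028118931 ✓
n=21: candidate gives 283740802667, actual b_21 = 283740802667 ✓
n=22: candidate gives -1058935091721, actual b_22 = -1058935091721 ✓

yes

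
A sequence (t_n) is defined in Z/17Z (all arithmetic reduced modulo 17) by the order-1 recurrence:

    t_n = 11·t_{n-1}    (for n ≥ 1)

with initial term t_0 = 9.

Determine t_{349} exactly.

12

t_1 = 11·9 = 14
t_2 = 11·14 = 1
t_3 = 11·1 = 11
t_4 = 11·11 = 2
t_5 = 11·2 = 5
t_6 = 11·5 = 4
t_7 = 11·4 = 10
t_8 = 11·10 = 8
t_9 = 11·8 = 3
t_10 = 11·3 = 16
t_11 = 11·16 = 6
t_12 = 11·6 = 15
t_13 = 11·15 = 12
t_14 = 11·12 = 13
t_15 = 11·13 = 7
t_16 = 11·7 = 9
(t_16) = (9) = (t_0), so the sequence has period 16.
349 ≡ 13 (mod 16), hence t_349 = t_13 = 12.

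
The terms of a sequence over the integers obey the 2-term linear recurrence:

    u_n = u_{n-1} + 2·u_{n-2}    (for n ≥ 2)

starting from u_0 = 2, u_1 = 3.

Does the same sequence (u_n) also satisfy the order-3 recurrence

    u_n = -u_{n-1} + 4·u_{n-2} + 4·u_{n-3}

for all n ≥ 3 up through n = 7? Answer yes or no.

yes

Terms u_0..u_7: 2, 3, 7, 13, 27, 53, 107, 213
n=3: candidate gives 13, actual u_3 = 13 ✓
n=4: candidate gives 27, actual u_4 = 27 ✓
n=5: candidate gives 53, actual u_5 = 53 ✓
n=6: candidate gives 107, actual u_6 = 107 ✓
n=7: candidate gives 213, actual u_7 = 213 ✓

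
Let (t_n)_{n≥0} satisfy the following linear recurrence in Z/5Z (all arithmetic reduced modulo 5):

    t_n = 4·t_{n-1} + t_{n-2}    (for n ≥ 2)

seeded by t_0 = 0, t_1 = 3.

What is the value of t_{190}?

t_2 = 4·3 + 1·0 = 2
t_3 = 4·2 + 1·3 = 1
t_4 = 4·1 + 1·2 = 1
t_5 = 4·1 + 1·1 = 0
t_6 = 4·0 + 1·1 = 1
t_7 = 4·1 + 1·0 = 4
t_8 = 4·4 + 1·1 = 2
t_9 = 4·2 + 1·4 = 2
t_10 = 4·2 + 1·2 = 0
t_11 = 4·0 + 1·2 = 2
t_12 = 4·2 + 1·0 = 3
t_13 = 4·3 + 1·2 = 4
t_14 = 4·4 + 1·3 = 4
t_15 = 4·4 + 1·4 = 0
t_16 = 4·0 + 1·4 = 4
t_17 = 4·4 + 1·0 = 1
t_18 = 4·1 + 1·4 = 3
t_19 = 4·3 + 1·1 = 3
t_20 = 4·3 + 1·3 = 0
t_21 = 4·0 + 1·3 = 3
(t_20, t_21) = (0, 3) = (t_0, t_1), so the sequence has period 20.
190 ≡ 10 (mod 20), hence t_190 = t_10 = 0.

0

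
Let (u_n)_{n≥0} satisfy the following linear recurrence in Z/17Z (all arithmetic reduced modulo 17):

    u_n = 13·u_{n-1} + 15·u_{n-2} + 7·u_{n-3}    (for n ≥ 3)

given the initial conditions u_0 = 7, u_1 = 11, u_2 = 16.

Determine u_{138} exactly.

u_3 = 13·16 + 15·11 + 7·7 = 14
u_4 = 13·14 + 15·16 + 7·11 = 6
u_5 = 13·6 + 15·14 + 7·16 = 9
u_6 = 13·9 + 15·6 + 7·14 = 16
u_7 = 13·16 + 15·9 + 7·6 = 11
u_8 = 13·11 + 15·16 + 7·9 = 4
u_9 = 13·4 + 15·11 + 7·16 = 6
u_10 = 13·6 + 15·4 + 7·11 = 11
u_11 = 13·11 + 15·6 + 7·4 = 6
u_12 = 13·6 + 15·11 + 7·6 = 13
u_13 = 13·13 + 15·6 + 7·11 = 13
u_14 = 13·13 + 15·13 + 7·6 = 15
u_15 = 13·15 + 15·13 + 7·13 = 5
u_16 = 13·5 + 15·15 + 7·13 = 7
u_17 = 13·7 + 15·5 + 7·15 = 16
u_18 = 13·16 + 15·7 + 7·5 = 8
u_19 = 13·8 + 15·16 + 7·7 = 2
u_20 = 13·2 + 15·8 + 7·16 = 3
u_21 = 13·3 + 15·2 + 7·8 = 6
u_22 = 13·6 + 15·3 + 7·2 = 1
u_23 = 13·1 + 15·6 + 7·3 = 5
u_24 = 13·5 + 15·1 + 7·6 = 3
u_25 = 13·3 + 15·5 + 7·1 = 2
u_26 = 13·2 + 15·3 + 7·5 = 4
u_27 = 13·4 + 15·2 + 7·3 = 1
u_28 = 13·1 + 15·4 + 7·2 = 2
u_29 = 13·2 + 15·1 + 7·4 = 1
u_30 = 13·1 + 15·2 + 7·1 = 16
u_31 = 13·16 + 15·1 + 7·2 = 16
u_32 = 13·16 + 15·16 + 7·1 = 13
u_33 = 13·13 + 15·16 + 7·16 = 11
u_34 = 13·11 + 15·13 + 7·16 = 8
u_35 = 13·8 + 15·11 + 7·13 = 3
u_36 = 13·3 + 15·8 + 7·11 = 15
u_37 = 13·15 + 15·3 + 7·8 = 7
u_38 = 13·7 + 15·15 + 7·3 = 14
u_39 = 13·14 + 15·7 + 7·15 = 1
u_40 = 13·1 + 15·14 + 7·7 = 0
u_41 = 13·0 + 15·1 + 7·14 = 11
u_42 = 13·11 + 15·0 + 7·1 = 14
u_43 = 13·14 + 15·11 + 7·0 = 7
u_44 = 13·7 + 15·14 + 7·11 = 4
u_45 = 13·4 + 15·7 + 7·14 = 0
u_46 = 13·0 + 15·4 + 7·7 = 7
u_47 = 13·7 + 15·0 + 7·4 = 0
u_48 = 13·0 + 15·7 + 7·0 = 3
u_49 = 13·3 + 15·0 + 7·7 = 3
u_50 = 13·3 + 15·3 + 7·0 = 16
u_51 = 13·16 + 15·3 + 7·3 = 2
u_52 = 13·2 + 15·16 + 7·3 = 15
u_53 = 13·15 + 15·2 + 7·16 = 14
u_54 = 13·14 + 15·15 + 7·2 = 13
u_55 = 13·13 + 15·14 + 7·15 = 8
u_56 = 13·8 + 15·13 + 7·14 = 6
u_57 = 13·6 + 15·8 + 7·13 = 0
u_58 = 13·0 + 15·6 + 7·8 = 10
u_59 = 13·10 + 15·0 + 7·6 = 2
u_60 = 13·2 + 15·10 + 7·0 = 6
u_61 = 13·6 + 15·2 + 7·10 = 8
u_62 = 13·8 + 15·6 + 7·2 = 4
u_63 = 13·4 + 15·8 + 7·6 = 10
u_64 = 13·10 + 15·4 + 7·8 = 8
u_65 = 13·8 + 15·10 + 7·4 = 10
u_66 = 13·10 + 15·8 + 7·10 = 14
u_67 = 13·14 + 15·10 + 7·8 = 14
u_68 = 13·14 + 15·14 + 7·10 = 3
u_69 = 13·3 + 15·14 + 7·14 = 7
u_70 = 13·7 + 15·3 + 7·14 = 13
u_71 = 13·13 + 15·7 + 7·3 = 6
u_72 = 13·6 + 15·13 + 7·7 = 16
u_73 = 13·16 + 15·6 + 7·13 = 15
u_74 = 13·15 + 15·16 + 7·6 = 1
u_75 = 13·1 + 15·15 + 7·16 = 10
u_76 = 13·10 + 15·1 + 7·15 = 12
u_77 = 13·12 + 15·10 + 7·1 = 7
u_78 = 13·7 + 15·12 + 7·10 = 1
u_79 = 13·1 + 15·7 + 7·12 = 15
u_80 = 13·15 + 15·1 + 7·7 = 4
u_81 = 13·4 + 15·15 + 7·1 = 12
u_82 = 13·12 + 15·4 + 7·15 = 15
u_83 = 13·15 + 15·12 + 7·4 = 12
u_84 = 13·12 + 15·15 + 7·12 = 6
u_85 = 13·6 + 15·12 + 7·15 = 6
u_86 = 13·6 + 15·6 + 7·12 = 14
u_87 = 13·14 + 15·6 + 7·6 = 8
u_88 = 13·8 + 15·14 + 7·6 = 16
u_89 = 13·16 + 15·8 + 7·14 = 1
u_90 = 13·1 + 15·16 + 7·8 = 3
u_91 = 13·3 + 15·1 + 7·16 = 13
u_92 = 13·13 + 15·3 + 7·1 = 0
u_93 = 13·0 + 15·13 + 7·3 = 12
u_94 = 13·12 + 15·0 + 7·13 = 9
u_95 = 13·9 + 15·12 + 7·0 = 8
u_96 = 13·8 + 15·9 + 7·12 = 0
u_97 = 13·0 + 15·8 + 7·9 = 13
u_98 = 13·13 + 15·0 + 7·8 = 4
u_99 = 13·4 + 15·13 + 7·0 = 9
u_100 = 13·9 + 15·4 + 7·13 = 13
u_101 = 13·13 + 15·9 + 7·4 = 9
u_102 = 13·9 + 15·13 + 7·9 = 1
u_103 = 13·1 + 15·9 + 7·13 = 1
u_104 = 13·1 + 15·1 + 7·9 = 6
u_105 = 13·6 + 15·1 + 7·1 = 15
u_106 = 13·15 + 15·6 + 7·1 = 3
u_107 = 13·3 + 15·15 + 7·6 = 0
u_108 = 13·0 + 15·3 + 7·15 = 14
u_109 = 13·14 + 15·0 + 7·3 = 16
u_110 = 13·16 + 15·14 + 7·0 = 10
u_111 = 13·10 + 15·16 + 7·14 = 9
u_112 = 13·9 + 15·10 + 7·16 = 5
u_113 = 13·5 + 15·9 + 7·10 = 15
u_114 = 13·15 + 15·5 + 7·9 = 10
u_115 = 13·10 + 15·15 + 7·5 = 16
u_116 = 13·16 + 15·10 + 7·15 = 4
u_117 = 13·4 + 15·16 + 7·10 = 5
u_118 = 13·5 + 15·4 + 7·16 = 16
u_119 = 13·16 + 15·5 + 7·4 = 5
u_120 = 13·5 + 15·16 + 7·5 = 0
u_121 = 13·0 + 15·5 + 7·16 = 0
u_122 = 13·0 + 15·0 + 7·5 = 1
u_123 = 13·1 + 15·0 + 7·0 = 13
u_124 = 13·13 + 15·1 + 7·0 = 14
u_125 = 13·14 + 15·13 + 7·1 = 10
u_126 = 13·10 + 15·14 + 7·13 = 6
u_127 = 13·6 + 15·10 + 7·14 = 3
u_128 = 13·3 + 15·6 + 7·10 = 12
u_129 = 13·12 + 15·3 + 7·6 = 5
u_130 = 13·5 + 15·12 + 7·3 = 11
u_131 = 13·11 + 15·5 + 7·12 = 13
u_132 = 13·13 + 15·11 + 7·5 = 12
u_133 = 13·12 + 15·13 + 7·11 = 3
u_134 = 13·3 + 15·12 + 7·13 = 4
u_135 = 13·4 + 15·3 + 7·12 = 11
u_136 = 13·11 + 15·4 + 7·3 = 3
u_137 = 13·3 + 15·11 + 7·4 = 11
u_138 = 13·11 + 15·3 + 7·11 = 10

10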